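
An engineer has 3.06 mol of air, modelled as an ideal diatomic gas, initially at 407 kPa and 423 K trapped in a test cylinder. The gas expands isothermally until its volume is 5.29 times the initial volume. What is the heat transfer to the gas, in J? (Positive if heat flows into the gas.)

V₁ = nRT₁/P₁ = 3.06×8.314×423/407 = 26.4 L.
Isothermal: T stays 423 K; PV = const ⇒ V₂ = 140 L, P₂ = 76.9 kPa.
ΔU = 0 (ideal gas, T constant).
W = nRT ln(V₂/V₁) = 3.06×8.314×423×ln(5.29) = 17900 J.
Q = ΔU + W = 17900 J.

17900 J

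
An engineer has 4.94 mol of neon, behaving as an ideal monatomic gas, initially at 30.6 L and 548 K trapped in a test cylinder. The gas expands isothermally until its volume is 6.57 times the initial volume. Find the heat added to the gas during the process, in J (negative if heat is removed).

P₁ = nRT₁/V₁ = 4.94×8.314×548/30.6 = 736 kPa.
Isothermal: T stays 548 K; PV = const ⇒ V₂ = 201 L, P₂ = 112 kPa.
ΔU = 0 (ideal gas, T constant).
W = nRT ln(V₂/V₁) = 4.94×8.314×548×ln(6.57) = 42400 J.
Q = ΔU + W = 42400 J.

42400 J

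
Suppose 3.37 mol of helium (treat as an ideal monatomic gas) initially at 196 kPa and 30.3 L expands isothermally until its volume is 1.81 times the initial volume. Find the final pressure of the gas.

108 kPa

T₁ = P₁V₁/(nR) = 196×30.3/(3.37×8.314) = 212 K.
Isothermal: T stays 212 K; PV = const ⇒ V₂ = 54.8 L, P₂ = 108 kPa.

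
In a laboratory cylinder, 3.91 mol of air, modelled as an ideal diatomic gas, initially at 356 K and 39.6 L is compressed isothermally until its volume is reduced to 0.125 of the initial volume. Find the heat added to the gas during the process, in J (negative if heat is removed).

-24100 J

P₁ = nRT₁/V₁ = 3.91×8.314×356/39.6 = 292 kPa.
Isothermal: T stays 356 K; PV = const ⇒ V₂ = 4.95 L, P₂ = 2340 kPa.
ΔU = 0 (ideal gas, T constant).
W = nRT ln(V₂/V₁) = 3.91×8.314×356×ln(0.125) = -24100 J.
Q = ΔU + W = -24100 J.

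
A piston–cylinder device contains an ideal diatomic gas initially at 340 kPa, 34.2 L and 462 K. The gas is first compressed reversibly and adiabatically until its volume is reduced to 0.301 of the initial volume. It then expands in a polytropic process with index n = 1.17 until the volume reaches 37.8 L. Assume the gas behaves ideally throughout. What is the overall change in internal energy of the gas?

8600 J

n = P₁V₁/(RT₁) = 340×34.2/(8.314×462) = 3.03 mol.
Step 1 — Adiabatic: TV^(γ−1) = const ⇒ T₂ = 462×(3.32)^0.400 = 747 K; PV^γ = const ⇒ P₂ = 1830 kPa.
ΔU = nCvΔT = 3.03×20.8×(747−462) = 17900 J.
Q = 0 for an adiabatic process, so W = −ΔU = -17900 J.
State after step 1: P = 1830 kPa, V = 10.3 L, T = 747 K.
Step 2 — Polytropic n=1.17: T₂ = T₁(V₁/V₂)^(n−1) = 747×(0.272)^0.17 = 599 K; P₂ = P₁(V₁/V₂)^n = 399 kPa.
W = (P₁V₁−P₂V₂)/(n−1) = (1830×10.3−399×37.8)/0.17 = 21900 J.
ΔU = nCvΔT = 3.03×20.8×(599−747) = -9320 J.
Q = ΔU + W = 12600 J.
Net over both steps: W = 4010 J, Q = 12600 J, ΔU = 8600 J.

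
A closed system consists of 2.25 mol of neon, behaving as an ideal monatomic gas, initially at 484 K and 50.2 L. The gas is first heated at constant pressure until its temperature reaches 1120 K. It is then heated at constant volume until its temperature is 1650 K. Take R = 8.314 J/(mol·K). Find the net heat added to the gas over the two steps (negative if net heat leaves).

P₁ = nRT₁/V₁ = 2.25×8.314×484/50.2 = 180 kPa.
Step 1 — Isobaric: P stays 180 kPa; V/T = const ⇒ T₂ = 1120 K, V₂ = 116 L.
W = PΔV = 180×(116−50.2) kPa·L = 11900 J.
ΔU = nCvΔT = 2.25×12.5×(1120−484) = 17800 J.
Q = ΔU + W = nCpΔT = 29700 J.
State after step 1: P = 180 kPa, V = 116 L, T = 1120 K.
Step 2 — Isochoric: V stays 116 L; P/T = const ⇒ T₂ = 1650 K, P₂ = 266 kPa.
W = 0 (no volume change).
ΔU = nCvΔT = 2.25×12.5×(1650−1120) = 14900 J.
Q = ΔU = 14900 J.
Net over both steps: W = 11900 J, Q = 44600 J, ΔU = 32700 J.

44600 J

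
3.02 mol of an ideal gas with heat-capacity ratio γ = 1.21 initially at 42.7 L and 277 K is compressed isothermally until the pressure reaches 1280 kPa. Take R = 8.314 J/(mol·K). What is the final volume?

P₁ = nRT₁/V₁ = 3.02×8.314×277/42.7 = 163 kPa.
Isothermal: T stays 277 K; PV = const ⇒ V₂ = 5.43 L, P₂ = 1280 kPa.

5.43 L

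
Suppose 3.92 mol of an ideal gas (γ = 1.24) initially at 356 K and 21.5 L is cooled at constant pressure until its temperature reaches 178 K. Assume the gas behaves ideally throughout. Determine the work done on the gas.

P₁ = nRT₁/V₁ = 3.92×8.314×356/21.5 = 540 kPa.
Isobaric: P stays 540 kPa; V/T = const ⇒ T₂ = 178 K, V₂ = 10.8 L.
W = PΔV = 540×(10.8−21.5) kPa·L = -5800 J.
Work done on the gas = −W_by = 5800 J.

5800 J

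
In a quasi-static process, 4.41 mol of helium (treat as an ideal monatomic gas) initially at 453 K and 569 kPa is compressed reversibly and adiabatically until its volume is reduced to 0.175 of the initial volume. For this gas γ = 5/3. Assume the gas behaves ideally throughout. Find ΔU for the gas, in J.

54700 J

V₁ = nRT₁/P₁ = 4.41×8.314×453/569 = 29.2 L.
Adiabatic: TV^(γ−1) = const ⇒ T₂ = 453×(5.71)^0.667 = 1450 K; PV^γ = const ⇒ P₂ = 10400 kPa.
For an ideal gas ΔU = nCvΔT with Cv = (3/2)R = 12.5 J/(mol·K).
ΔU = 4.41×12.5×(1450−453) = 54700 J.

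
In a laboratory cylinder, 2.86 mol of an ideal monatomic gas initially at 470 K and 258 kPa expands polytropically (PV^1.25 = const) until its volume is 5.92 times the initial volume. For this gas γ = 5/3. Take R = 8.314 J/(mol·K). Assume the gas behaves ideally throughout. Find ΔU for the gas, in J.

-6020 J

V₁ = nRT₁/P₁ = 2.86×8.314×470/258 = 43.3 L.
Polytropic n=1.25: T₂ = T₁(V₁/V₂)^(n−1) = 470×(0.169)^0.25 = 301 K; P₂ = P₁(V₁/V₂)^n = 27.9 kPa.
For an ideal gas ΔU = nCvΔT with Cv = (3/2)R = 12.5 J/(mol·K).
ΔU = 2.86×12.5×(301−470) = -6020 J.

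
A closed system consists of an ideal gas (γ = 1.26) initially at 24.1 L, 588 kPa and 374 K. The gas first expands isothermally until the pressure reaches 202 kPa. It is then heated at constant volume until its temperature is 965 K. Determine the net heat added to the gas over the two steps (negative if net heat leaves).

101000 J

n = P₁V₁/(RT₁) = 588×24.1/(8.314×374) = 4.56 mol.
Step 1 — Isothermal: T stays 374 K; PV = const ⇒ V₂ = 70.2 L, P₂ = 202 kPa.
ΔU = 0 (ideal gas, T constant).
W = nRT ln(V₂/V₁) = 4.56×8.314×374×ln(2.91) = 15100 J.
Q = ΔU + W = 15100 J.
State after step 1: P = 202 kPa, V = 70.2 L, T = 374 K.
Step 2 — Isochoric: V stays 70.2 L; P/T = const ⇒ T₂ = 965 K, P₂ = 521 kPa.
W = 0 (no volume change).
ΔU = nCvΔT = 4.56×32.0×(965−374) = 86100 J.
Q = ΔU = 86100 J.
Net over both steps: W = 15100 J, Q = 101000 J, ΔU = 86100 J.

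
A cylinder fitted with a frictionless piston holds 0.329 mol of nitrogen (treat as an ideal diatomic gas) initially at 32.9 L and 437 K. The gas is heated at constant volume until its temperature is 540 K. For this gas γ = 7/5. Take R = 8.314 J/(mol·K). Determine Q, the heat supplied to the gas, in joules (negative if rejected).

P₁ = nRT₁/V₁ = 0.329×8.314×437/32.9 = 36.3 kPa.
Isochoric: V stays 32.9 L; P/T = const ⇒ T₂ = 540 K, P₂ = 44.9 kPa.
W = 0 (no volume change).
ΔU = nCvΔT = 0.329×20.8×(540−437) = 704 J.
Q = ΔU = 704 J.

704 J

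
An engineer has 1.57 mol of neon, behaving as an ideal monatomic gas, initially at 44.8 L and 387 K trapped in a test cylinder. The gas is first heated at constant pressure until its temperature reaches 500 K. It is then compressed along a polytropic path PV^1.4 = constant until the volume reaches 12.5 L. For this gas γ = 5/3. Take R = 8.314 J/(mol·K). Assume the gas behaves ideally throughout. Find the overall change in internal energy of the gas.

10500 J

P₁ = nRT₁/V₁ = 1.57×8.314×387/44.8 = 113 kPa.
Step 1 — Isobaric: P stays 113 kPa; V/T = const ⇒ T₂ = 500 K, V₂ = 57.9 L.
W = PΔV = 113×(57.9−44.8) kPa·L = 1470 J.
ΔU = nCvΔT = 1.57×12.5×(500−387) = 2210 J.
Q = ΔU + W = nCpΔT = 3690 J.
State after step 1: P = 113 kPa, V = 57.9 L, T = 500 K.
Step 2 — Polytropic n=1.4: T₂ = T₁(V₁/V₂)^(n−1) = 500×(4.63)^0.40 = 923 K; P₂ = P₁(V₁/V₂)^n = 964 kPa.
W = (P₁V₁−P₂V₂)/(n−1) = (113×57.9−964×12.5)/0.40 = -13800 J.
ΔU = nCvΔT = 1.57×12.5×(923−500) = 8280 J.
Q = ΔU + W = -5520 J.
Net over both steps: W = -12300 J, Q = -1830 J, ΔU = 10500 J.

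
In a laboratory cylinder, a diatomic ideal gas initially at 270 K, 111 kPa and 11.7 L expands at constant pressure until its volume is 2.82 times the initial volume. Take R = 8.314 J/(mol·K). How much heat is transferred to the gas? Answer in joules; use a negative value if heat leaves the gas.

8270 J

n = P₁V₁/(RT₁) = 111×11.7/(8.314×270) = 0.579 mol.
Isobaric: P stays 111 kPa; V/T = const ⇒ T₂ = 761 K, V₂ = 33.0 L.
W = PΔV = 111×(33.0−11.7) kPa·L = 2360 J.
ΔU = nCvΔT = 0.579×20.8×(761−270) = 5910 J.
Q = ΔU + W = nCpΔT = 8270 J.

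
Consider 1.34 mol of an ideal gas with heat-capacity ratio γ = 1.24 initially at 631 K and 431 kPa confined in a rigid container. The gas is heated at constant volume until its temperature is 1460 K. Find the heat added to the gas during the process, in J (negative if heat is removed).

38500 J

V₁ = nRT₁/P₁ = 1.34×8.314×631/431 = 16.3 L.
Isochoric: V stays 16.3 L; P/T = const ⇒ T₂ = 1460 K, P₂ = 997 kPa.
W = 0 (no volume change).
ΔU = nCvΔT = 1.34×34.6×(1460−631) = 38500 J.
Q = ΔU = 38500 J.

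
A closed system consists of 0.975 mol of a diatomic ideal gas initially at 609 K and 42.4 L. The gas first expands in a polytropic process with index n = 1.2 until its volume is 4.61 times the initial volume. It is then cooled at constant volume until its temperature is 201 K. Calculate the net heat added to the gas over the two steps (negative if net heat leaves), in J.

-1770 J

P₁ = nRT₁/V₁ = 0.975×8.314×609/42.4 = 116 kPa.
Step 1 — Polytropic n=1.2: T₂ = T₁(V₁/V₂)^(n−1) = 609×(0.217)^0.20 = 449 K; P₂ = P₁(V₁/V₂)^n = 18.6 kPa.
W = (P₁V₁−P₂V₂)/(n−1) = (116×42.4−18.6×195)/0.20 = 6500 J.
ΔU = nCvΔT = 0.975×20.8×(449−609) = -3250 J.
Q = ΔU + W = 3250 J.
State after step 1: P = 18.6 kPa, V = 195 L, T = 449 K.
Step 2 — Isochoric: V stays 195 L; P/T = const ⇒ T₂ = 201 K, P₂ = 8.34 kPa.
W = 0 (no volume change).
ΔU = nCvΔT = 0.975×20.8×(201−449) = -5020 J.
Q = ΔU = -5020 J.
Net over both steps: W = 6500 J, Q = -1770 J, ΔU = -8270 J.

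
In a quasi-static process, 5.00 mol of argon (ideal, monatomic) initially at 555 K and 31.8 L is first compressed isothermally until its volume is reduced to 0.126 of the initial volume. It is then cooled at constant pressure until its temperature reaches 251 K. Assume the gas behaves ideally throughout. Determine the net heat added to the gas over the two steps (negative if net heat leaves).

P₁ = nRT₁/V₁ = 5.00×8.314×555/31.8 = 726 kPa.
Step 1 — Isothermal: T stays 555 K; PV = const ⇒ V₂ = 4.01 L, P₂ = 5760 kPa.
ΔU = 0 (ideal gas, T constant).
W = nRT ln(V₂/V₁) = 5.00×8.314×555×ln(0.126) = -47800 J.
Q = ΔU + W = -47800 J.
State after step 1: P = 5760 kPa, V = 4.01 L, T = 555 K.
Step 2 — Isobaric: P stays 5760 kPa; V/T = const ⇒ T₂ = 251 K, V₂ = 1.81 L.
W = PΔV = 5760×(1.81−4.01) kPa·L = -12600 J.
ΔU = nCvΔT = 5.00×12.5×(251−555) = -19000 J.
Q = ΔU + W = nCpΔT = -31600 J.
Net over both steps: W = -60400 J, Q = -79400 J, ΔU = -19000 J.

-79400 J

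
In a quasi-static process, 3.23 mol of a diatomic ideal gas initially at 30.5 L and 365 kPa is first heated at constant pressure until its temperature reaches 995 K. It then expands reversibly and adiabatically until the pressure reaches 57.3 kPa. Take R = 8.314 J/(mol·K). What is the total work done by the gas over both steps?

T₁ = P₁V₁/(nR) = 365×30.5/(3.23×8.314) = 415 K.
Step 1 — Isobaric: P stays 365 kPa; V/T = const ⇒ T₂ = 995 K, V₂ = 73.2 L.
W = PΔV = 365×(73.2−30.5) kPa·L = 15600 J.
ΔU = nCvΔT = 3.23×20.8×(995−415) = 39000 J.
Q = ΔU + W = nCpΔT = 54600 J.
State after step 1: P = 365 kPa, V = 73.2 L, T = 995 K.
Step 2 — Adiabatic: T₂/T₁ = (P₂/P₁)^((γ−1)/γ) ⇒ T₂ = 995×(0.157)^0.286 = 586 K; V₂ = 275 L.
ΔU = nCvΔT = 3.23×20.8×(586−995) = -27400 J.
Q = 0 for an adiabatic process, so W = −ΔU = 27400 J.
Net over both steps: W = 43000 J, Q = 54600 J, ΔU = 11500 J.

43000 J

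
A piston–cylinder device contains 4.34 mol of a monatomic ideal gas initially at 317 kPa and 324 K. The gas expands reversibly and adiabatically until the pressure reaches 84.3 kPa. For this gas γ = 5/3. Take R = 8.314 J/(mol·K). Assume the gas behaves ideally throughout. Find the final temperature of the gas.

191 K

V₁ = nRT₁/P₁ = 4.34×8.314×324/317 = 36.9 L.
Adiabatic: T₂/T₁ = (P₂/P₁)^((γ−1)/γ) ⇒ T₂ = 324×(0.266)^0.400 = 191 K; V₂ = 81.6 L.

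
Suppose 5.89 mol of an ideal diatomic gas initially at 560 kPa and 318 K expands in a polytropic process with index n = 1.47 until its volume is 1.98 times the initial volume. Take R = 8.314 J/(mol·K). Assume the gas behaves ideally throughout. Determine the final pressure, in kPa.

V₁ = nRT₁/P₁ = 5.89×8.314×318/560 = 27.8 L.
Polytropic n=1.47: T₂ = T₁(V₁/V₂)^(n−1) = 318×(0.505)^0.47 = 231 K; P₂ = P₁(V₁/V₂)^n = 205 kPa.

205 kPa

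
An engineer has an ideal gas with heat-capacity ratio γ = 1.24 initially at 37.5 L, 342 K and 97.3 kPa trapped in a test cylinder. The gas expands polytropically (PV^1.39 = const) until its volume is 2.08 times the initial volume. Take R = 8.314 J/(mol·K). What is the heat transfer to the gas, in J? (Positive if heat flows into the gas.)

-1450 J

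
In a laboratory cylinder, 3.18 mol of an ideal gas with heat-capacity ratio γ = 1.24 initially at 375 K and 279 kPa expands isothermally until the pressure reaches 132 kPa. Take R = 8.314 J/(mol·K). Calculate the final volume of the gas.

75.1 L

V₁ = nRT₁/P₁ = 3.18×8.314×375/279 = 35.5 L.
Isothermal: T stays 375 K; PV = const ⇒ V₂ = 75.1 L, P₂ = 132 kPa.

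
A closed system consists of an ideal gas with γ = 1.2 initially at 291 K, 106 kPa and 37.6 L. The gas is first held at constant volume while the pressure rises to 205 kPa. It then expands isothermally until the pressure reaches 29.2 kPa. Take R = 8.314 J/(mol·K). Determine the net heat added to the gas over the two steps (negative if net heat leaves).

33600 J

n = P₁V₁/(RT₁) = 106×37.6/(8.314×291) = 1.65 mol.
Step 1 — Isochoric: V stays 37.6 L; P/T = const ⇒ T₂ = 563 K, P₂ = 205 kPa.
W = 0 (no volume change).
ΔU = nCvΔT = 1.65×41.6×(563−291) = 18600 J.
Q = ΔU = 18600 J.
State after step 1: P = 205 kPa, V = 37.6 L, T = 563 K.
Step 2 — Isothermal: T stays 563 K; PV = const ⇒ V₂ = 264 L, P₂ = 29.2 kPa.
ΔU = 0 (ideal gas, T constant).
W = nRT ln(V₂/V₁) = 1.65×8.314×563×ln(7.02) = 15000 J.
Q = ΔU + W = 15000 J.
Net over both steps: W = 15000 J, Q = 33600 J, ΔU = 18600 J.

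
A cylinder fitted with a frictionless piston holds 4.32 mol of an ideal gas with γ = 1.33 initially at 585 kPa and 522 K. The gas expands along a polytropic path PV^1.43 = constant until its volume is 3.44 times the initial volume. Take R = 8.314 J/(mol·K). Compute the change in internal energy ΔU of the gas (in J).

-23400 J

V₁ = nRT₁/P₁ = 4.32×8.314×522/585 = 32.0 L.
Polytropic n=1.43: T₂ = T₁(V₁/V₂)^(n−1) = 522×(0.291)^0.43 = 307 K; P₂ = P₁(V₁/V₂)^n = 100 kPa.
For an ideal gas ΔU = nCvΔT with Cv = R/(γ−1) = 25.2 J/(mol·K).
ΔU = 4.32×25.2×(307−522) = -23400 J.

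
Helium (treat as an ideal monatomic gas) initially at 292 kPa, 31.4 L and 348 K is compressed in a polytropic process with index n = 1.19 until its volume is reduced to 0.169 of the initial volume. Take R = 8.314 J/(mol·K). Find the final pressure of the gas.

Polytropic n=1.19: T₂ = T₁(V₁/V₂)^(n−1) = 348×(5.92)^0.19 = 488 K; P₂ = P₁(V₁/V₂)^n = 2420 kPa.

2420 kPa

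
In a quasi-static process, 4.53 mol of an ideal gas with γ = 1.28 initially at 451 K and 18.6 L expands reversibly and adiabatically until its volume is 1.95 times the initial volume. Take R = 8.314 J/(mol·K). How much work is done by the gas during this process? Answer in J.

P₁ = nRT₁/V₁ = 4.53×8.314×451/18.6 = 913 kPa.
Adiabatic: TV^(γ−1) = const ⇒ T₂ = 451×(0.513)^0.280 = 374 K; PV^γ = const ⇒ P₂ = 388 kPa.
ΔU = nCvΔT = 4.53×29.7×(374−451) = -10300 J.
Q = 0 for an adiabatic process, so W = −ΔU = 10300 J.

10300 J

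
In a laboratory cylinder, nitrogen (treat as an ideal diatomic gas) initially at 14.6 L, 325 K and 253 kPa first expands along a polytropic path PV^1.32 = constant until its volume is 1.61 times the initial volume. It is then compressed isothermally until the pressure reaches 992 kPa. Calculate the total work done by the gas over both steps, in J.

n = P₁V₁/(RT₁) = 253×14.6/(8.314×325) = 1.37 mol.
Step 1 — Polytropic n=1.32: T₂ = T₁(V₁/V₂)^(n−1) = 325×(0.621)^0.32 = 279 K; P₂ = P₁(V₁/V₂)^n = 135 kPa.
W = (P₁V₁−P₂V₂)/(n−1) = (253×14.6−135×23.5)/0.32 = 1630 J.
ΔU = nCvΔT = 1.37×20.8×(279−325) = -1310 J.
Q = ΔU + W = 326 J.
State after step 1: P = 135 kPa, V = 23.5 L, T = 279 K.
Step 2 — Isothermal: T stays 279 K; PV = const ⇒ V₂ = 3.20 L, P₂ = 992 kPa.
ΔU = 0 (ideal gas, T constant).
W = nRT ln(V₂/V₁) = 1.37×8.314×279×ln(0.136) = -6330 J.
Q = ΔU + W = -6330 J.
Net over both steps: W = -4700 J, Q = -6000 J, ΔU = -1310 J.

-4700 J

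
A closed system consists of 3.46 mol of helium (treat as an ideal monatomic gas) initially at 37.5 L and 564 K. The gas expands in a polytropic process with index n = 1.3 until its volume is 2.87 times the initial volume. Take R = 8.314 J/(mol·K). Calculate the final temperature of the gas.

411 K

P₁ = nRT₁/V₁ = 3.46×8.314×564/37.5 = 433 kPa.
Polytropic n=1.3: T₂ = T₁(V₁/V₂)^(n−1) = 564×(0.348)^0.30 = 411 K; P₂ = P₁(V₁/V₂)^n = 110 kPa.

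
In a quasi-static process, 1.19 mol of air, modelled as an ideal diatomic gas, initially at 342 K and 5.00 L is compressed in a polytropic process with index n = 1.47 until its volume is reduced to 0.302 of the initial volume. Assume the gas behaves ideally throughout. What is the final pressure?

3930 kPa

P₁ = nRT₁/V₁ = 1.19×8.314×342/5.00 = 677 kPa.
Polytropic n=1.47: T₂ = T₁(V₁/V₂)^(n−1) = 342×(3.31)^0.47 = 600 K; P₂ = P₁(V₁/V₂)^n = 3930 kPa.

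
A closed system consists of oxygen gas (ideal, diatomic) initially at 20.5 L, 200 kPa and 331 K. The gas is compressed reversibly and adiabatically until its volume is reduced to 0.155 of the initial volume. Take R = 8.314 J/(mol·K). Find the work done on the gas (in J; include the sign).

11400 J

n = P₁V₁/(RT₁) = 200×20.5/(8.314×331) = 1.49 mol.
Adiabatic: TV^(γ−1) = const ⇒ T₂ = 331×(6.45)^0.400 = 698 K; PV^γ = const ⇒ P₂ = 2720 kPa.
ΔU = nCvΔT = 1.49×20.8×(698−331) = 11400 J.
Q = 0 for an adiabatic process, so W = −ΔU = -11400 J.
Work done on the gas = −W_by = 11400 J.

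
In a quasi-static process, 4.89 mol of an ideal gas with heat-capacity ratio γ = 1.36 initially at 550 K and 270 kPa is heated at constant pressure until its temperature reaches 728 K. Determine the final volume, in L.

110 L

V₁ = nRT₁/P₁ = 4.89×8.314×550/270 = 82.8 L.
Isobaric: P stays 270 kPa; V/T = const ⇒ T₂ = 728 K, V₂ = 110 L.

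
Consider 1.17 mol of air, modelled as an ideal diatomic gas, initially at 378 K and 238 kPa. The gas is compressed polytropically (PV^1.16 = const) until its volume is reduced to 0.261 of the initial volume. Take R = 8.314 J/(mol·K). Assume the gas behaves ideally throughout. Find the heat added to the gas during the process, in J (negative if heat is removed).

-3310 J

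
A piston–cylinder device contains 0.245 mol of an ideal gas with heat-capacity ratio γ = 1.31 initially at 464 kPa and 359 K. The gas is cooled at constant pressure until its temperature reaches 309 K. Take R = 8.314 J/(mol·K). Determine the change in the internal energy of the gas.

-329 J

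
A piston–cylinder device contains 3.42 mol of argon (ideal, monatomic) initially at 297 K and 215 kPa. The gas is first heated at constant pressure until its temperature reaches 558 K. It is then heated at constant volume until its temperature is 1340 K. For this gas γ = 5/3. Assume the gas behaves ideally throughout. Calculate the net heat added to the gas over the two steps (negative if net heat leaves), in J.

V₁ = nRT₁/P₁ = 3.42×8.314×297/215 = 39.3 L.
Step 1 — Isobaric: P stays 215 kPa; V/T = const ⇒ T₂ = 558 K, V₂ = 73.8 L.
W = PΔV = 215×(73.8−39.3) kPa·L = 7420 J.
ΔU = nCvΔT = 3.42×12.5×(558−297) = 11100 J.
Q = ΔU + W = nCpΔT = 18600 J.
State after step 1: P = 215 kPa, V = 73.8 L, T = 558 K.
Step 2 — Isochoric: V stays 73.8 L; P/T = const ⇒ T₂ = 1340 K, P₂ = 516 kPa.
W = 0 (no volume change).
ΔU = nCvΔT = 3.42×12.5×(1340−558) = 33400 J.
Q = ΔU = 33400 J.
Net over both steps: W = 7420 J, Q = 51900 J, ΔU = 44500 J.

51900 J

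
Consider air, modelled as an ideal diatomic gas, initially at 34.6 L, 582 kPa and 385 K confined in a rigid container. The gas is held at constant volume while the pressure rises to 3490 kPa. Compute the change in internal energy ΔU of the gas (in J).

252000 J

n = P₁V₁/(RT₁) = 582×34.6/(8.314×385) = 6.29 mol.
Isochoric: V stays 34.6 L; P/T = const ⇒ T₂ = 2310 K, P₂ = 3490 kPa.
For an ideal gas ΔU = nCvΔT with Cv = (5/2)R = 20.8 J/(mol·K).
ΔU = 6.29×20.8×(2310−385) = 252000 J.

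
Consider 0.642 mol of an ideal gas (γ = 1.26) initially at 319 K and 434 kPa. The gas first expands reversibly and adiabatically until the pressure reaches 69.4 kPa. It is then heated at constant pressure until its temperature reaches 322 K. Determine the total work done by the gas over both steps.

V₁ = nRT₁/P₁ = 0.642×8.314×319/434 = 3.92 L.
Step 1 — Adiabatic: T₂/T₁ = (P₂/P₁)^((γ−1)/γ) ⇒ T₂ = 319×(0.160)^0.206 = 219 K; V₂ = 16.8 L.
ΔU = nCvΔT = 0.642×32.0×(219−319) = -2060 J.
Q = 0 for an adiabatic process, so W = −ΔU = 2060 J.
State after step 1: P = 69.4 kPa, V = 16.8 L, T = 219 K.
Step 2 — Isobaric: P stays 69.4 kPa; V/T = const ⇒ T₂ = 322 K, V₂ = 24.8 L.
W = PΔV = 69.4×(24.8−16.8) kPa·L = 552 J.
ΔU = nCvΔT = 0.642×32.0×(322−219) = 2120 J.
Q = ΔU + W = nCpΔT = 2680 J.
Net over both steps: W = 2610 J, Q = 2680 J, ΔU = 61.6 J.

2610 J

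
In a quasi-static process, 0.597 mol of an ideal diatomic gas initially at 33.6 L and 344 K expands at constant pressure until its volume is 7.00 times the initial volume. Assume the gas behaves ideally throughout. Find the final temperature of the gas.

2410 K

P₁ = nRT₁/V₁ = 0.597×8.314×344/33.6 = 50.8 kPa.
Isobaric: P stays 50.8 kPa; V/T = const ⇒ T₂ = 2410 K, V₂ = 235 L.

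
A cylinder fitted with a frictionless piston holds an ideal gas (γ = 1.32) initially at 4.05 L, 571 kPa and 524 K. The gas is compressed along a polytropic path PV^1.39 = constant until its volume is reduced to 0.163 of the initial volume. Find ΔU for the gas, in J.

7440 J

n = P₁V₁/(RT₁) = 571×4.05/(8.314×524) = 0.531 mol.
Polytropic n=1.39: T₂ = T₁(V₁/V₂)^(n−1) = 524×(6.13)^0.39 = 1060 K; P₂ = P₁(V₁/V₂)^n = 7110 kPa.
For an ideal gas ΔU = nCvΔT with Cv = R/(γ−1) = 26.0 J/(mol·K).
ΔU = 0.531×26.0×(1060−524) = 7440 J.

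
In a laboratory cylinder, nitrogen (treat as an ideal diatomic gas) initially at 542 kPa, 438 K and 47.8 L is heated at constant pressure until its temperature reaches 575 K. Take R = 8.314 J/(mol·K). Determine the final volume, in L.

Isobaric: P stays 542 kPa; V/T = const ⇒ T₂ = 575 K, V₂ = 62.8 L.

62.8 L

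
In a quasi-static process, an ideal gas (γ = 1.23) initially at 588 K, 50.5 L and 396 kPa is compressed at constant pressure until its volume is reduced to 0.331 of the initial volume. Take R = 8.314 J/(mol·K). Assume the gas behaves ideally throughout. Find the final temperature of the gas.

Isobaric: P stays 396 kPa; V/T = const ⇒ T₂ = 195 K, V₂ = 16.7 L.

195 K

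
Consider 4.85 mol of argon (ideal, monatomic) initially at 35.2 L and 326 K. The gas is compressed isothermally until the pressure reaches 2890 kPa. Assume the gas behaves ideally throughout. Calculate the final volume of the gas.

4.55 L

P₁ = nRT₁/V₁ = 4.85×8.314×326/35.2 = 373 kPa.
Isothermal: T stays 326 K; PV = const ⇒ V₂ = 4.55 L, P₂ = 2890 kPa.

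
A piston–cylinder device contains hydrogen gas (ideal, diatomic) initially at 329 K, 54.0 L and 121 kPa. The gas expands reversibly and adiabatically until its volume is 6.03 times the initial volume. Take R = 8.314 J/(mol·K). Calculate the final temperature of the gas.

Adiabatic: TV^(γ−1) = const ⇒ T₂ = 329×(0.166)^0.400 = 160 K; PV^γ = const ⇒ P₂ = 9.78 kPa.

160 K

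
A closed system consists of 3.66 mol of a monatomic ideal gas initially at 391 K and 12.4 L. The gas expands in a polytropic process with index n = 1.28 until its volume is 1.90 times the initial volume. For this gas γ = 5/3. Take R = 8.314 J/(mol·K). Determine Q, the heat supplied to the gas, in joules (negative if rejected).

4050 J

P₁ = nRT₁/V₁ = 3.66×8.314×391/12.4 = 960 kPa.
Polytropic n=1.28: T₂ = T₁(V₁/V₂)^(n−1) = 391×(0.526)^0.28 = 327 K; P₂ = P₁(V₁/V₂)^n = 422 kPa.
W = (P₁V₁−P₂V₂)/(n−1) = (960×12.4−422×23.6)/0.28 = 6990 J.
ΔU = nCvΔT = 3.66×12.5×(327−391) = -2940 J.
Q = ΔU + W = 4050 J.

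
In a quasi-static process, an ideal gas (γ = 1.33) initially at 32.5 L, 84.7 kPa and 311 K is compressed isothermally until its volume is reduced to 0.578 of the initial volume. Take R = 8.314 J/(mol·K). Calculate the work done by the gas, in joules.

n = P₁V₁/(RT₁) = 84.7×32.5/(8.314×311) = 1.06 mol.
Isothermal: T stays 311 K; PV = const ⇒ V₂ = 18.8 L, P₂ = 147 kPa.
W = nRT ln(V₂/V₁) = 1.06×8.314×311×ln(0.578) = -1510 J.

-1510 J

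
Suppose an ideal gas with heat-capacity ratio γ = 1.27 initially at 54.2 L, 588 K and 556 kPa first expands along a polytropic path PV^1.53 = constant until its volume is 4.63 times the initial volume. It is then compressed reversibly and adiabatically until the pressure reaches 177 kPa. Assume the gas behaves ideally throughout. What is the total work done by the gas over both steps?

n = P₁V₁/(RT₁) = 556×54.2/(8.314×588) = 6.16 mol.
Step 1 — Polytropic n=1.53: T₂ = T₁(V₁/V₂)^(n−1) = 588×(0.216)^0.53 = 261 K; P₂ = P₁(V₁/V₂)^n = 53.3 kPa.
W = (P₁V₁−P₂V₂)/(n−1) = (556×54.2−53.3×251)/0.53 = 31600 J.
ΔU = nCvΔT = 6.16×30.8×(261−588) = -62100 J.
Q = ΔU + W = -30500 J.
State after step 1: P = 53.3 kPa, V = 251 L, T = 261 K.
Step 2 — Adiabatic: T₂/T₁ = (P₂/P₁)^((γ−1)/γ) ⇒ T₂ = 261×(3.32)^0.213 = 337 K; V₂ = 97.5 L.
ΔU = nCvΔT = 6.16×30.8×(337−261) = 14400 J.
Q = 0 for an adiabatic process, so W = −ΔU = -14400 J.
Net over both steps: W = 17200 J, Q = -30500 J, ΔU = -47700 J.

17200 J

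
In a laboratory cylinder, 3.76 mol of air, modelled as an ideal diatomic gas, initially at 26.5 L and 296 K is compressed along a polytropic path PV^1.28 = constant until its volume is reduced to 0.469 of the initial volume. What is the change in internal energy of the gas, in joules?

P₁ = nRT₁/V₁ = 3.76×8.314×296/26.5 = 349 kPa.
Polytropic n=1.28: T₂ = T₁(V₁/V₂)^(n−1) = 296×(2.13)^0.28 = 366 K; P₂ = P₁(V₁/V₂)^n = 920 kPa.
For an ideal gas ΔU = nCvΔT with Cv = (5/2)R = 20.8 J/(mol·K).
ΔU = 3.76×20.8×(366−296) = 5460 J.

5460 J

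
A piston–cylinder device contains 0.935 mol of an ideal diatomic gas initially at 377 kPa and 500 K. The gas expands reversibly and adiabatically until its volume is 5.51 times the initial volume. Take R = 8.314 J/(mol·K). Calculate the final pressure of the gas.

V₁ = nRT₁/P₁ = 0.935×8.314×500/377 = 10.3 L.
Adiabatic: TV^(γ−1) = const ⇒ T₂ = 500×(0.181)^0.400 = 253 K; PV^γ = const ⇒ P₂ = 34.6 kPa.

34.6 kPa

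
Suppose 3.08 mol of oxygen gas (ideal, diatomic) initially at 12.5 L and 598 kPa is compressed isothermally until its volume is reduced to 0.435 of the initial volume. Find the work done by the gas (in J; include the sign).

-6220 J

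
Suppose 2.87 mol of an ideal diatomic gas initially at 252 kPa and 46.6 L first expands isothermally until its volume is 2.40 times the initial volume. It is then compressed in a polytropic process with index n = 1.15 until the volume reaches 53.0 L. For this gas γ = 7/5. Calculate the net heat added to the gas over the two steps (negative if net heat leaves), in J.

T₁ = P₁V₁/(nR) = 252×46.6/(2.87×8.314) = 492 K.
Step 1 — Isothermal: T stays 492 K; PV = const ⇒ V₂ = 112 L, P₂ = 105 kPa.
ΔU = 0 (ideal gas, T constant).
W = nRT ln(V₂/V₁) = 2.87×8.314×492×ln(2.40) = 10300 J.
Q = ΔU + W = 10300 J.
State after step 1: P = 105 kPa, V = 112 L, T = 492 K.
Step 2 — Polytropic n=1.15: T₂ = T₁(V₁/V₂)^(n−1) = 492×(2.11)^0.15 = 550 K; P₂ = P₁(V₁/V₂)^n = 248 kPa.
W = (P₁V₁−P₂V₂)/(n−1) = (105×112−248×53.0)/0.15 = -9280 J.
ΔU = nCvΔT = 2.87×20.8×(550−492) = 3480 J.
Q = ΔU + W = -5800 J.
Net over both steps: W = 1000 J, Q = 4480 J, ΔU = 3480 J.

4480 J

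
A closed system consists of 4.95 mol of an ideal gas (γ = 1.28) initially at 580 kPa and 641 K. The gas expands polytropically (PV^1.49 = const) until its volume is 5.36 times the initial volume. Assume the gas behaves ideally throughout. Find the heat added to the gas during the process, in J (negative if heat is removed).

-22600 J

V₁ = nRT₁/P₁ = 4.95×8.314×641/580 = 45.5 L.
Polytropic n=1.49: T₂ = T₁(V₁/V₂)^(n−1) = 641×(0.187)^0.49 = 282 K; P₂ = P₁(V₁/V₂)^n = 47.5 kPa.
W = (P₁V₁−P₂V₂)/(n−1) = (580×45.5−47.5×244)/0.49 = 30200 J.
ΔU = nCvΔT = 4.95×29.7×(282−641) = -52800 J.
Q = ΔU + W = -22600 J.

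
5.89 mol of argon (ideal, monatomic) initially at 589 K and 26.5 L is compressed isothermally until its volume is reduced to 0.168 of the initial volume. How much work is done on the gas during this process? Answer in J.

P₁ = nRT₁/V₁ = 5.89×8.314×589/26.5 = 1090 kPa.
Isothermal: T stays 589 K; PV = const ⇒ V₂ = 4.45 L, P₂ = 6480 kPa.
W = nRT ln(V₂/V₁) = 5.89×8.314×589×ln(0.168) = -51400 J.
Work done on the gas = −W_by = 51400 J.

51400 J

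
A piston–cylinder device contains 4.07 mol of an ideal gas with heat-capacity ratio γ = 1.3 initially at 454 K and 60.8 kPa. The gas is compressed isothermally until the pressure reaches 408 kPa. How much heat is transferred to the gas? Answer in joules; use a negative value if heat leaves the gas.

-29200 J

V₁ = nRT₁/P₁ = 4.07×8.314×454/60.8 = 253 L.
Isothermal: T stays 454 K; PV = const ⇒ V₂ = 37.7 L, P₂ = 408 kPa.
ΔU = 0 (ideal gas, T constant).
W = nRT ln(V₂/V₁) = 4.07×8.314×454×ln(0.149) = -29200 J.
Q = ΔU + W = -29200 J.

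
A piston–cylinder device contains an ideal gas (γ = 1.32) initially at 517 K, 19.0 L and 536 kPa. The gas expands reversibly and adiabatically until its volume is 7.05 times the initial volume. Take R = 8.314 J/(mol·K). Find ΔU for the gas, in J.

-14800 J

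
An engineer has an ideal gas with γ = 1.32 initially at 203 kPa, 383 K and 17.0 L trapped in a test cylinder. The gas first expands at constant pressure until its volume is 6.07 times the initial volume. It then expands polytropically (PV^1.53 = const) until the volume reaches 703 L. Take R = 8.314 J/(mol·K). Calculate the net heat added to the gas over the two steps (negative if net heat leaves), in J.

55600 J

n = P₁V₁/(RT₁) = 203×17.0/(8.314×383) = 1.08 mol.
Step 1 — Isobaric: P stays 203 kPa; V/T = const ⇒ T₂ = 2320 K, V₂ = 103 L.
W = PΔV = 203×(103−17.0) kPa·L = 17500 J.
ΔU = nCvΔT = 1.08×26.0×(2320−383) = 54700 J.
Q = ΔU + W = nCpΔT = 72200 J.
State after step 1: P = 203 kPa, V = 103 L, T = 2320 K.
Step 2 — Polytropic n=1.53: T₂ = T₁(V₁/V₂)^(n−1) = 2320×(0.147)^0.53 = 841 K; P₂ = P₁(V₁/V₂)^n = 10.8 kPa.
W = (P₁V₁−P₂V₂)/(n−1) = (203×103−10.8×703)/0.53 = 25200 J.
ΔU = nCvΔT = 1.08×26.0×(841−2320) = -41800 J.
Q = ΔU + W = -16600 J.
Net over both steps: W = 42700 J, Q = 55600 J, ΔU = 12900 J.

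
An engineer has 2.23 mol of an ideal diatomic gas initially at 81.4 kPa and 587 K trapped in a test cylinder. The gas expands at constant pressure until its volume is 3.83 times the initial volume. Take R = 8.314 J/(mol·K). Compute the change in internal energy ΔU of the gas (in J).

V₁ = nRT₁/P₁ = 2.23×8.314×587/81.4 = 134 L.
Isobaric: P stays 81.4 kPa; V/T = const ⇒ T₂ = 2250 K, V₂ = 512 L.
For an ideal gas ΔU = nCvΔT with Cv = (5/2)R = 20.8 J/(mol·K).
ΔU = 2.23×20.8×(2250−587) = 77000 J.

77000 J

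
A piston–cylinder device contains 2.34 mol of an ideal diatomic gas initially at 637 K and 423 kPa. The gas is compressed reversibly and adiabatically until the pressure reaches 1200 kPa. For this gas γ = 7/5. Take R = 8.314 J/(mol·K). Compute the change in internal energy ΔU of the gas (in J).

V₁ = nRT₁/P₁ = 2.34×8.314×637/423 = 29.3 L.
Adiabatic: T₂/T₁ = (P₂/P₁)^((γ−1)/γ) ⇒ T₂ = 637×(2.84)^0.286 = 858 K; V₂ = 13.9 L.
For an ideal gas ΔU = nCvΔT with Cv = (5/2)R = 20.8 J/(mol·K).
ΔU = 2.34×20.8×(858−637) = 10800 J.

10800 J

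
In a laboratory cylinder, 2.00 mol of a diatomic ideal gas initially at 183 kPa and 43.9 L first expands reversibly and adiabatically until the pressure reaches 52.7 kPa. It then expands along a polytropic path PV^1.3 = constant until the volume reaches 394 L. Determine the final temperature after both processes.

T₁ = P₁V₁/(nR) = 183×43.9/(2.00×8.314) = 483 K.
Step 1 — Adiabatic: T₂/T₁ = (P₂/P₁)^((γ−1)/γ) ⇒ T₂ = 483×(0.288)^0.286 = 339 K; V₂ = 107 L.
ΔU = nCvΔT = 2.00×20.8×(339−483) = -6010 J.
Q = 0 for an adiabatic process, so W = −ΔU = 6010 J.
State after step 1: P = 52.7 kPa, V = 107 L, T = 339 K.
Step 2 — Polytropic n=1.3: T₂ = T₁(V₁/V₂)^(n−1) = 339×(0.271)^0.30 = 229 K; P₂ = P₁(V₁/V₂)^n = 9.66 kPa.
W = (P₁V₁−P₂V₂)/(n−1) = (52.7×107−9.66×394)/0.30 = 6080 J.
ΔU = nCvΔT = 2.00×20.8×(229−339) = -4560 J.
Q = ΔU + W = 1520 J.
Net over both steps: W = 12100 J, Q = 1520 J, ΔU = -10600 J.

229 K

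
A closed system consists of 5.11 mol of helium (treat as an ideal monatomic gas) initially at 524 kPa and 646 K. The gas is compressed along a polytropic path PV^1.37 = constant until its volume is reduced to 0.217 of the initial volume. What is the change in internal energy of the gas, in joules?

31300 J

V₁ = nRT₁/P₁ = 5.11×8.314×646/524 = 52.4 L.
Polytropic n=1.37: T₂ = T₁(V₁/V₂)^(n−1) = 646×(4.61)^0.37 = 1140 K; P₂ = P₁(V₁/V₂)^n = 4250 kPa.
For an ideal gas ΔU = nCvΔT with Cv = (3/2)R = 12.5 J/(mol·K).
ΔU = 5.11×12.5×(1140−646) = 31300 J.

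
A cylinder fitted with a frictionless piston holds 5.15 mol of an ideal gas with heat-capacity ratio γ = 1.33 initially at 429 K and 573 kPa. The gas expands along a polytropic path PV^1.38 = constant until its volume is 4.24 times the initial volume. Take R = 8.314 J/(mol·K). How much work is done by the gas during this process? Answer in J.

20400 J

V₁ = nRT₁/P₁ = 5.15×8.314×429/573 = 32.1 L.
Polytropic n=1.38: T₂ = T₁(V₁/V₂)^(n−1) = 429×(0.236)^0.38 = 248 K; P₂ = P₁(V₁/V₂)^n = 78.1 kPa.
W = (P₁V₁−P₂V₂)/(n−1) = (573×32.1−78.1×136)/0.38 = 20400 J.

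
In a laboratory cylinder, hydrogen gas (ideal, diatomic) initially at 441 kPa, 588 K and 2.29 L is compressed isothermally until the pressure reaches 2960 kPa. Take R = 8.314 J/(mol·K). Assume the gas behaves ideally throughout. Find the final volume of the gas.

Isothermal: T stays 588 K; PV = const ⇒ V₂ = 0.341 L, P₂ = 2960 kPa.

0.341 L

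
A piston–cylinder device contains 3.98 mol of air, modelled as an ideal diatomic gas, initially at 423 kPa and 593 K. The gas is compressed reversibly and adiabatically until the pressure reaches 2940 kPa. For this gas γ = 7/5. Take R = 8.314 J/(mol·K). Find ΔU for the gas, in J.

36300 J

V₁ = nRT₁/P₁ = 3.98×8.314×593/423 = 46.4 L.
Adiabatic: T₂/T₁ = (P₂/P₁)^((γ−1)/γ) ⇒ T₂ = 593×(6.95)^0.286 = 1030 K; V₂ = 11.6 L.
For an ideal gas ΔU = nCvΔT with Cv = (5/2)R = 20.8 J/(mol·K).
ΔU = 3.98×20.8×(1030−593) = 36300 J.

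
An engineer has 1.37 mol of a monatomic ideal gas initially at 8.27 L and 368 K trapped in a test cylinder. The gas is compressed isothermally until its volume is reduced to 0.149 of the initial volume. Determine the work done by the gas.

-7980 J

P₁ = nRT₁/V₁ = 1.37×8.314×368/8.27 = 507 kPa.
Isothermal: T stays 368 K; PV = const ⇒ V₂ = 1.23 L, P₂ = 3400 kPa.
W = nRT ln(V₂/V₁) = 1.37×8.314×368×ln(0.149) = -7980 J.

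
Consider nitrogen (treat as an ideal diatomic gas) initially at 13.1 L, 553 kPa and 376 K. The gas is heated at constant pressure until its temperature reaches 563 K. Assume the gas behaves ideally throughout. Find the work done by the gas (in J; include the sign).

n = P₁V₁/(RT₁) = 553×13.1/(8.314×376) = 2.32 mol.
Isobaric: P stays 553 kPa; V/T = const ⇒ T₂ = 563 K, V₂ = 19.6 L.
W = PΔV = 553×(19.6−13.1) kPa·L = 3600 J.

3600 J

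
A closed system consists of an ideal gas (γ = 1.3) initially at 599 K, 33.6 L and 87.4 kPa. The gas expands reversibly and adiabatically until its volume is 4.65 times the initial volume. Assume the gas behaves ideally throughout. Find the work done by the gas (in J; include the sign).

n = P₁V₁/(RT₁) = 87.4×33.6/(8.314×599) = 0.590 mol.
Adiabatic: TV^(γ−1) = const ⇒ T₂ = 599×(0.215)^0.300 = 378 K; PV^γ = const ⇒ P₂ = 11.9 kPa.
ΔU = nCvΔT = 0.590×27.7×(378−599) = -3620 J.
Q = 0 for an adiabatic process, so W = −ΔU = 3620 J.

3620 J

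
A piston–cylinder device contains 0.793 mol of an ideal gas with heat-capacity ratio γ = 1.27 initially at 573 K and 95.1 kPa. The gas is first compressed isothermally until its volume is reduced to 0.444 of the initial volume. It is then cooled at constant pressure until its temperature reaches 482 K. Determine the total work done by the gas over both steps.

-3670 J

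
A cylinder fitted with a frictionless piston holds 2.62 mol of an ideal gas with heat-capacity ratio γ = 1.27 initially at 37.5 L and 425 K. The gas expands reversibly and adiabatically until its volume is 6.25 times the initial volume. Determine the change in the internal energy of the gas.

-13400 J

P₁ = nRT₁/V₁ = 2.62×8.314×425/37.5 = 247 kPa.
Adiabatic: TV^(γ−1) = const ⇒ T₂ = 425×(0.160)^0.270 = 259 K; PV^γ = const ⇒ P₂ = 24.1 kPa.
For an ideal gas ΔU = nCvΔT with Cv = R/(γ−1) = 30.8 J/(mol·K).
ΔU = 2.62×30.8×(259−425) = -13400 J.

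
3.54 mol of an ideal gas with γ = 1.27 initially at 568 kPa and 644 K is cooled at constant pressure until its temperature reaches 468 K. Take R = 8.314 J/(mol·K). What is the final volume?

V₁ = nRT₁/P₁ = 3.54×8.314×644/568 = 33.4 L.
Isobaric: P stays 568 kPa; V/T = const ⇒ T₂ = 468 K, V₂ = 24.2 L.

24.2 L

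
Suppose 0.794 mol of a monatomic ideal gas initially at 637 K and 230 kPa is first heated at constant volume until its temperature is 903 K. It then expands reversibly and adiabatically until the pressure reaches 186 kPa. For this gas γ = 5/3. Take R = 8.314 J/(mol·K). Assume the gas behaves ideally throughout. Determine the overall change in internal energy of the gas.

836 J

V₁ = nRT₁/P₁ = 0.794×8.314×637/230 = 18.3 L.
Step 1 — Isochoric: V stays 18.3 L; P/T = const ⇒ T₂ = 903 K, P₂ = 326 kPa.
W = 0 (no volume change).
ΔU = nCvΔT = 0.794×12.5×(903−637) = 2630 J.
Q = ΔU = 2630 J.
State after step 1: P = 326 kPa, V = 18.3 L, T = 903 K.
Step 2 — Adiabatic: T₂/T₁ = (P₂/P₁)^((γ−1)/γ) ⇒ T₂ = 903×(0.570)^0.400 = 721 K; V₂ = 25.6 L.
ΔU = nCvΔT = 0.794×12.5×(721−903) = -1800 J.
Q = 0 for an adiabatic process, so W = −ΔU = 1800 J.
Net over both steps: W = 1800 J, Q = 2630 J, ΔU = 836 J.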